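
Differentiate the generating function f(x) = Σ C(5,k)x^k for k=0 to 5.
Σ k·C(5,k)x^(k-1) for k=1 to 5

Explanation: Term-by-term differentiation gives Σ k·C(5,k)x^{k-1} for k=1 to 5.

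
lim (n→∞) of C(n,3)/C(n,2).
∞

C(n,3)/C(n,2) = (n-2)/3 → ∞ as n → ∞.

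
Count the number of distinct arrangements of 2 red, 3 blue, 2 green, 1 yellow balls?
1,680
Multinomial: 8!/(2! × 3! × 2! × 1!) = 1,680.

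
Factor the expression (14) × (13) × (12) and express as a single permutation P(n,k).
P(14,3) = 14!/(11)!

Reasoning: Product of 3 consecutive descending integers starting at 14: P(14,3) = 14!/11! = 2,184.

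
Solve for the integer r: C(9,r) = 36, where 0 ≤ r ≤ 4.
2

Solution: C(9,r) is increasing for 0 ≤ r ≤ 4. Stepping up (C(9,r+1) = C(9,r)·(9−r)/(r+1)): C(9,1) = 9, C(9,2) = 36 ✓. So r = 2.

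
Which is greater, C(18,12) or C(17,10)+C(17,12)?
C(17,10)+C(17,12)

Working:
C(18,12)=18,564; C(17,10)+C(17,12)=19,448+6,188=25,636.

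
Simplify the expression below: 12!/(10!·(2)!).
66

Explanation: This is C(12,10) = 66.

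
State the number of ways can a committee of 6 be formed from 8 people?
C(8,6) = 8! / (6! × (8-6)!)
         = 8! / (6! × 2!)
         = 28

Answer: 28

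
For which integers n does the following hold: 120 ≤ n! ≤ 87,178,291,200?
5, 6, 7, 8, 9, 10, 11, 12, 13, 14

Explanation: n! is strictly increasing; 5! = 120 and 14! = 87,178,291,200, so valid n = 5, 6, 7, 8, 9, 10, 11, 12, 13, 14.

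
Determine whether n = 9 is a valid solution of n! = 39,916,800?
No

Solution: 9! = 9·8! = 9·40,320 = 362,880, which does not equal 39,916,800.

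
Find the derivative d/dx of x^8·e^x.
(8x^7 + x^8)e^x

Explanation: Product rule: d/dx[x^8]·e^x + x^8·d/dx[e^x] = 8x^{7}e^x + x^8e^x.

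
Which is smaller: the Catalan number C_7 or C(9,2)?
C_7 = C(14,7)/(7+1) = 3,432/8 = 429; C(9,2) = 36.

Answer: C(9,2)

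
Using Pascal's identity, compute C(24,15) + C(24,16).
C(24,15) + C(24,16) = C(25,16) = 2,042,975.

Answer: 2,042,975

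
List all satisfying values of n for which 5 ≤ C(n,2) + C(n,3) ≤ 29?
4, 5

Reasoning: C(3,2)+C(3,3)=4; C(4,2)+C(4,3)=10; C(5,2)+C(5,3)=20; C(6,2)+C(6,3)=35. So valid n = 4, 5.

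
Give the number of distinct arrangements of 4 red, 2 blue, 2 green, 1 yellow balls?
3,780

Reasoning: Multinomial: 9!/(4! × 2! × 2! × 1!) = 3,780.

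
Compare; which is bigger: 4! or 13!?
13!

Reasoning: 4!=24, 13!=6,227,020,800. 13! > 4!.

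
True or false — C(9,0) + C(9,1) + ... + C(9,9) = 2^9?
True

Solution: Binomial theorem with x = y = 1: Σ C(9,i) = (1+1)^9 = 2^9 = 512. The statement holds.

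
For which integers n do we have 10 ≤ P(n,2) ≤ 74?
4, 5, 6, 7, 8, 9
P(3,2)=6; P(4,2)=12; P(5,2)=20; P(6,2)=30; P(7,2)=42; P(8,2)=56; P(9,2)=72; P(10,2)=90. So valid n = 4, 5, 6, 7, 8, 9.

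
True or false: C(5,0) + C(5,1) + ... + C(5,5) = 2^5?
Binomial theorem with x = y = 1: Σ C(5,i) = (1+1)^5 = 2^5 = 32. The statement holds.

Answer: True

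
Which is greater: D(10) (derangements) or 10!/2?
10!/2

Solution: D(10) = (10-1)·[D(9) + D(8)] = 9·[133,496 + 14,833] = 1,334,961; 10!/2 = 3,628,800/2 = 1,814,400.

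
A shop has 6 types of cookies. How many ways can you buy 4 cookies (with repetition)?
Stars and bars: C(4+6-1, 4) = C(9, 4) = 126.
Final answer: 126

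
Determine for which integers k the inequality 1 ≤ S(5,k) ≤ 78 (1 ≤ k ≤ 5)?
1, 2, 3, 4, 5

Reasoning: S(5,1)=1; S(5,2)=15; S(5,3)=25; S(5,4)=10; S(5,5)=1. So valid k = 1, 2, 3, 4, 5.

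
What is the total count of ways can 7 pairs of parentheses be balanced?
429

Explanation: Using the Catalan number formula: C_n = C(2n, n) / (n+1)
C_7 = C(14, 7) / (7+1)
     = 3432 / 8
     = 429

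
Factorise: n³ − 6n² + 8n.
n(n − 2)(n − 4)

Explanation: n³ − 6n² + 8n = n(n² − 6n + 8) = n(n − 2)(n − 4).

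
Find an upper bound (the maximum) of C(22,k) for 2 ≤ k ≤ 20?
705,432

C(22,k) is maximised at the centre of the row: C(22,11) = 705,432.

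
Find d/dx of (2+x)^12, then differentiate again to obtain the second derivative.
132(2+x)^10
First derivative: 12(2+x)^{11}. Second derivative: 12·11·(2+x)^{10} = 132(2+x)^{10}.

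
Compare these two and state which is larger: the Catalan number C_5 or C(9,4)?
C(9,4)

Working:
C_5 = C(10,5)/(5+1) = 252/6 = 42; C(9,4) = 126.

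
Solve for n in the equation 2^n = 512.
2^9 = 512, so n = 9.
Final answer: 9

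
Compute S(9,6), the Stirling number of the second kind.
2,646

Reasoning: Using the Stirling recurrence: S(n,k) = k·S(n-1,k) + S(n-1,k-1)
S(9,6) = 6·S(8,6) + S(8,5)
         = 6·266 + 1050
         = 1596 + 1050
         = 2,646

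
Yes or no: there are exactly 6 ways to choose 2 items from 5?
No

Solution: C(5,2) = 10 ≠ 6.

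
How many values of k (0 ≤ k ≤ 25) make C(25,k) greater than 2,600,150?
6

Solution: Row 25 is unimodal and symmetric about k=25/2. C(25,9)=2,042,975 ≤ 2,600,150; C(25,10)=3,268,760 > 2,600,150; by symmetry C(25,k) > 2,600,150 for k = 10..15. That's 15 - 10 + 1 = 6 values.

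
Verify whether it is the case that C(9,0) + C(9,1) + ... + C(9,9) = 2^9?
True

Explanation: Binomial theorem with x = y = 1: Σ C(9,i) = (1+1)^9 = 2^9 = 512. The statement holds.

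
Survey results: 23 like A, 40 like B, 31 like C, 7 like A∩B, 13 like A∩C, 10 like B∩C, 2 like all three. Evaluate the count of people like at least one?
66

Explanation: |A∪B∪C| = 23+40+31-7-13-10+2 = 66.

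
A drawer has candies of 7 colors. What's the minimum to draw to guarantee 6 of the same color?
36

Working:
Worst case: 5 of each = 35. One more: 36.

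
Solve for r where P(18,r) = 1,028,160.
5
P(18,r) = 18·17·…·(18−r+1), a product of r factors. Multiplying down from 18: 18 = 18; 18·17 = 306; 18·17·16 = 4,896; 18·17·16·15 = 73,440; 18·17·16·15·14 = 1,028,160 ✓ (5 factors). So r = 5.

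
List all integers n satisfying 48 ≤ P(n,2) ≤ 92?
8, 9, 10

Working:
P(7,2)=42; P(8,2)=56; P(9,2)=72; P(10,2)=90; P(11,2)=110. So valid n = 8, 9, 10.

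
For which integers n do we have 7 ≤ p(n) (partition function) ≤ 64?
Tabulating p(n) via p(n) = p(n−1) + p(n−2) − p(n−5) − p(n−7) + …: p(4)=5; p(5)=7; p(6)=11; p(7)=15; p(8)=22; p(9)=30; p(10)=42; p(11)=56; p(12)=77. So valid n = 5, 6, 7, 8, 9, 10, 11.

Answer: 5, 6, 7, 8, 9, 10, 11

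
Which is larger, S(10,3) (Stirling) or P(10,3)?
S(10,3)

Working:
S(10,3) = 3·S(9,3) + S(9,2) = 3·3,025 + 255 = 9,330; P(10,3) = 720.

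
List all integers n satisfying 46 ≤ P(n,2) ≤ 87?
P(7,2)=42; P(8,2)=56; P(9,2)=72; P(10,2)=90. So valid n = 8, 9.

Answer: 8, 9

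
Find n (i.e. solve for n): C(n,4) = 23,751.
29

Solution: C(n,4) = n(n−1)(n−2)(n−3)/4! is increasing in n, and n(n−1)(n−2)(n−3) = 4!·23,751 = 570,024 ≈ (n−1.5)^4 gives n ≈ 29.0. Check: C(27,4) = 17,550, C(28,4) = 20,475, C(29,4) = 23,751 ✓. So n = 29.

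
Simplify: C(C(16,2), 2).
7,140

Explanation: C(16,2) = 120, then C(120, 2) = 7,140.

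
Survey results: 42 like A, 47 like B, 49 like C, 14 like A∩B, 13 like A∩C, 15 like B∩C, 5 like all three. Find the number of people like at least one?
|A∪B∪C| = 42+47+49-14-13-15+5 = 101.
Final answer: 101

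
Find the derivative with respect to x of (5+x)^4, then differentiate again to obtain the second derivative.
First derivative: 4(5+x)^{3}. Second derivative: 4·3·(5+x)^{2} = 12(5+x)^{2}.
Final answer: 12(5+x)^2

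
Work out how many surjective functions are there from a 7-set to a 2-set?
126

Explanation: Onto functions = 2! × S(7,2)
First compute S(7,2) via recurrence:
Using the Stirling recurrence: S(n,k) = k·S(n-1,k) + S(n-1,k-1)
S(7,2) = 2·S(6,2) + S(6,1)
         = 2·31 + 1
         = 62 + 1
         = 63
Then: 2 × 63 = 126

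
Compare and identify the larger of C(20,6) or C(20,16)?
C(20,6)=38,760, C(20,16)=4,845.

Answer: C(20,6)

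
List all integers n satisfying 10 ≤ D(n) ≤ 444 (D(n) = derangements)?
5, 6

Solution: Using D(n) = (n−1)[D(n−1) + D(n−2)] with D(1)=0, D(2)=1: D(4)=9; D(5)=44; D(6)=265; D(7)=1,854. So valid n = 5, 6.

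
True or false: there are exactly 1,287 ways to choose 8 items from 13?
True

Reasoning: C(13,8) = 1,287.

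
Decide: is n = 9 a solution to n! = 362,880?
Yes

Reasoning: 9! = 9·8! = 9·40,320 = 362,880, which equals 362,880.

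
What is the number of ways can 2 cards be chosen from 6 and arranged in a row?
30

Working:
P(6,2) = 6!/(6-2)! = 30.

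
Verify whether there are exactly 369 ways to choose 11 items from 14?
False

Solution: C(14,11) = 364 ≠ 369.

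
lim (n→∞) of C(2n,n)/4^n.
0
C(2n,n) ~ 4^n/√(πn), so C(2n,n)/4^n ~ 1/√(πn) → 0.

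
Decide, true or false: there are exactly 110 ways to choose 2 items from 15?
C(15,2) = 105 ≠ 110.
Final answer: False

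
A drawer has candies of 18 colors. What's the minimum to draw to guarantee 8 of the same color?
127

Explanation: Worst case: 7 of each = 126. One more: 127.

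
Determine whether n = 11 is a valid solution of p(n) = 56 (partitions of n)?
Yes

Reasoning: Pentagonal recurrence p(n) = p(n−1) + p(n−2) − p(n−5) − p(n−7) + …: p(11) = p(10) + p(9) − p(6) − p(4) = 42 + 30 − 11 − 5 = 56, which equals 56.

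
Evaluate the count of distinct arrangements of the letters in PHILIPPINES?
1,108,800

Working:
Word has 11 letters (P=3, H=1, I=3, L=1, N=1, E=1, S=1). Arrangements: 11!/Π(k!) = 1,108,800.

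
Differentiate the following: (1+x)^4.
4(1+x)^3

Explanation: Using the power rule: d/dx (1+x)^4 = 4(1+x)^{3}.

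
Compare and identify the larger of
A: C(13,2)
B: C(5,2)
A

Reasoning: A=C(13,2)=78, B=C(5,2)=10.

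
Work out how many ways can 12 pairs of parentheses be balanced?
208,012

Working:
Using the Catalan number formula: C_n = C(2n, n) / (n+1)
C_12 = C(24, 12) / (12+1)
     = 2704156 / 13
     = 208,012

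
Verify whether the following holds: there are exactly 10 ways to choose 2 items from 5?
True

Reasoning: C(5,2) = 10.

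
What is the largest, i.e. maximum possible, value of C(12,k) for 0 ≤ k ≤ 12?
924
Maximum at k = 6: C(12,6) = 924.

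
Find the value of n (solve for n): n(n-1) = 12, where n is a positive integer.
n² − n − 12 = 0, so n = (1 ± √(1 + 4·12))/2 = (1 ± √49)/2 = (1 ± 7)/2, i.e. n = 4 or n = -3. Taking the positive root, n = 4 (check: 4×3 = 12).

Answer: 4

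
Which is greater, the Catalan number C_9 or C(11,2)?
C_9 = C(18,9)/(9+1) = 48,620/10 = 4,862; C(11,2) = 55.
Final answer: C_9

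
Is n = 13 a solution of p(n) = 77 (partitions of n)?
No

Solution: Pentagonal recurrence p(n) = p(n−1) + p(n−2) − p(n−5) − p(n−7) + …: p(13) = p(12) + p(11) − p(8) − p(6) + p(1) = 77 + 56 − 22 − 11 + 1 = 101, which does not equal 77.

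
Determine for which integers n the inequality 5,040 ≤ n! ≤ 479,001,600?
7, 8, 9, 10, 11, 12
n! is strictly increasing; 7! = 5,040 and 12! = 479,001,600, so valid n = 7, 8, 9, 10, 11, 12.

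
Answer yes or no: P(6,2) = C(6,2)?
No

Explanation: P(6,2) = 30 but C(6,2) = 15; they differ by a factor of 2! = 2, so the statement does not hold.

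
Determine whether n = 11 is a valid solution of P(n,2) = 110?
Yes

Working:
P(11,2) = 11·10 = 110, which equals 110.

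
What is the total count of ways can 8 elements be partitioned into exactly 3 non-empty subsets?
966
This equals S(8,3), the Stirling number of the 2nd kind.
Using the Stirling recurrence: S(n,k) = k·S(n-1,k) + S(n-1,k-1)
S(8,3) = 3·S(7,3) + S(7,2)
         = 3·301 + 63
         = 903 + 63
         = 966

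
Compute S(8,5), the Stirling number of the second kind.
1,050

Using the Stirling recurrence: S(n,k) = k·S(n-1,k) + S(n-1,k-1)
S(8,5) = 5·S(7,5) + S(7,4)
         = 5·140 + 350
         = 700 + 350
         = 1,050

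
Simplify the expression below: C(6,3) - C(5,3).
10

Explanation: C(6,3) - C(5,3) = C(5,2) = 10.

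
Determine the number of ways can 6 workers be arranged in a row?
Arrangements of 6 distinct objects: 6! = 720.

Answer: 720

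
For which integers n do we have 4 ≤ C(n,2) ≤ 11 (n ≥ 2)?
4, 5

Reasoning: C(3,2)=3; C(4,2)=6; C(5,2)=10; C(6,2)=15. So valid n = 4, 5.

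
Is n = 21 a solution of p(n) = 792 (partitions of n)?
Yes

Reasoning: Pentagonal recurrence p(n) = p(n−1) + p(n−2) − p(n−5) − p(n−7) + …: p(21) = p(20) + p(19) − p(16) − p(14) + p(9) + p(6) = 627 + 490 − 231 − 135 + 30 + 11 = 792, which equals 792.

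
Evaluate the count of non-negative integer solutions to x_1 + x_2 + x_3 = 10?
66
C(10+3-1, 3-1) = 66.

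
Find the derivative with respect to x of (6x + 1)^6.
36(6x + 1)^5

Solution: Chain rule: 6(6x+1)^{5} × 6 = 36(6x+1)^{5}.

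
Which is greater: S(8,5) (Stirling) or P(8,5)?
P(8,5)

Explanation: S(8,5) = 5·S(7,5) + S(7,4) = 5·140 + 350 = 1,050; P(8,5) = 6,720.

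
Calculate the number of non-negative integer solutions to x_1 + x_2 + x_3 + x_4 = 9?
C(9+4-1, 4-1) = 220.
Final answer: 220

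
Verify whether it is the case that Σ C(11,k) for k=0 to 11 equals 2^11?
True

Reasoning: Binomial theorem: Σ C(11,k) = (1+1)^11 = 2^11 = 2,048; RHS 2^11 = 2,048.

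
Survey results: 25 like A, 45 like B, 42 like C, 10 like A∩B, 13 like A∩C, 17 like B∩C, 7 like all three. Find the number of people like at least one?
|A∪B∪C| = 25+45+42-10-13-17+7 = 79.
Final answer: 79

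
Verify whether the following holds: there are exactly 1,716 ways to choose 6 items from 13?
True

Working:
C(13,6) = 1,716.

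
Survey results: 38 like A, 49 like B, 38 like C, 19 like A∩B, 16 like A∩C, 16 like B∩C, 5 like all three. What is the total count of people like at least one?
79

|A∪B∪C| = 38+49+38-19-16-16+5 = 79.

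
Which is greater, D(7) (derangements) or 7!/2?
7!/2

Reasoning: D(7) = (7-1)·[D(6) + D(5)] = 6·[265 + 44] = 1,854; 7!/2 = 5,040/2 = 2,520.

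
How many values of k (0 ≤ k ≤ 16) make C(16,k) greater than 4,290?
7

Explanation: Row 16 is unimodal and symmetric about k=16/2. C(16,4)=1,820 ≤ 4,290; C(16,5)=4,368 > 4,290; by symmetry C(16,k) > 4,290 for k = 5..11. That's 11 - 5 + 1 = 7 values.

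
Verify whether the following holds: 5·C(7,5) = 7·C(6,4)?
Absorption identity k·C(n,k) = n·C(n-1,k-1). LHS = 5·21 = 105; RHS = 7·15 = 105.

Answer: True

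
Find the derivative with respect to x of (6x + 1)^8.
Chain rule: 8(6x+1)^{7} × 6 = 48(6x+1)^{7}.

Answer: 48(6x + 1)^7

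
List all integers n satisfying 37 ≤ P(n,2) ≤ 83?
7, 8, 9

Solution: P(6,2)=30; P(7,2)=42; P(8,2)=56; P(9,2)=72; P(10,2)=90. So valid n = 7, 8, 9.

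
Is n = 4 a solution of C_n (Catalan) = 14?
C_4 = C(8,4)/(4+1) = 70/5 = 14, which equals 14.

Answer: Yes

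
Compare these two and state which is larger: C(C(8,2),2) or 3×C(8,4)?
C(C(8,2),2)

Explanation: C(C(8,2),2)=378, 3×C(8,4)=210.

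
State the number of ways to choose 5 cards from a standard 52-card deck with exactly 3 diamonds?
211,926

Solution: 13 diamonds and 39 non-diamonds: C(13,3) × C(39,2) = 286 × 741 = 211,926.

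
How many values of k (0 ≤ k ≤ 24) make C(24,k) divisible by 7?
9

Checking C(24,k) mod 7 for k = 0..24: divisible at k = 4, 5, 6, 11, 12, 13, 18, 19, 20. That's 9 values.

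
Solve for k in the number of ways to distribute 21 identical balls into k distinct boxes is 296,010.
Stars and bars: the count is C(21+k−1, k−1), increasing in k. k=5: C(25,4) = 12,650, k=6: C(26,5) = 65,780, k=7: C(27,6) = 296,010 ✓. So k = 7.

Answer: 7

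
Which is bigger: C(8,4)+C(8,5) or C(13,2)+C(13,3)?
C(13,2)+C(13,3)
First=126, Second=364.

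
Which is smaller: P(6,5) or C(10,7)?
C(10,7)
P(6,5)=720, C(10,7)=120.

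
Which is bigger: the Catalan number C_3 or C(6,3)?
C(6,3)

Solution: C_3 = C(6,3)/(3+1) = 20/4 = 5; C(6,3) = 20.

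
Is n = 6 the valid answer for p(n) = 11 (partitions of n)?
Pentagonal recurrence p(n) = p(n−1) + p(n−2) − p(n−5) − p(n−7) + …: p(6) = p(5) + p(4) − p(1) = 7 + 5 − 1 = 11, which equals 11.
Final answer: Yes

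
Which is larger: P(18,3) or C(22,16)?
P(18,3)=4,896, C(22,16)=74,613.
Final answer: C(22,16)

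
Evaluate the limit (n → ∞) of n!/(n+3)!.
n!/(n+3)! = 1/[(n+1)(n+2)(n+3)] → 0 as n → ∞.
Final answer: 0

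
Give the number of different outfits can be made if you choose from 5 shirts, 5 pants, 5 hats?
125

By the multiplication principle: 5 × 5 × 5 = 125.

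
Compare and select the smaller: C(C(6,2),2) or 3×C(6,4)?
3×C(6,4)

Solution: C(C(6,2),2)=105, 3×C(6,4)=45.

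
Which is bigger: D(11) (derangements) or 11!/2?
11!/2

Reasoning: D(11) = (11-1)·[D(10) + D(9)] = 10·[1,334,961 + 133,496] = 14,684,570; 11!/2 = 39,916,800/2 = 19,958,400.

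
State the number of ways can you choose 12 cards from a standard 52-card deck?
206,379,406,870
C(52,12) = 206,379,406,870.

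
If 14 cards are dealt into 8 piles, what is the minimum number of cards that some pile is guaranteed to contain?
2

Pigeonhole: ⌈14/8⌉ = 2.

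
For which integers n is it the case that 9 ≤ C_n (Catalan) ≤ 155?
4, 5, 6

Explanation: C_3=5; C_4=14; C_5=42; C_6=132; C_7=429. So valid n = 4, 5, 6.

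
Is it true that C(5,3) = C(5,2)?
True

Working:
Symmetry C(n,k) = C(n,n-k): C(5,3) = 10 and C(5,2) = 10. Both sides agree, so the statement holds.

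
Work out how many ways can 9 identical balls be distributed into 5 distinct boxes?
715

C(9+5-1, 5-1) = C(13, 4) = 715.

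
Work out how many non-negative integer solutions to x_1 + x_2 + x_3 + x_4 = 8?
165

Solution: C(8+4-1, 4-1) = 165.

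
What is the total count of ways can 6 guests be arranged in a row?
720

Explanation: Arrangements of 6 distinct objects: 6! = 720.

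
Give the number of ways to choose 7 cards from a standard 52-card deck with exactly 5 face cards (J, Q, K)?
12 face cards and 40 non-face cards: C(12,5) × C(40,2) = 792 × 780 = 617,760.

Answer: 617,760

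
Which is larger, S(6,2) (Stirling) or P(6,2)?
S(6,2)

Working:
S(6,2) = 2·S(5,2) + S(5,1) = 2·15 + 1 = 31; P(6,2) = 30.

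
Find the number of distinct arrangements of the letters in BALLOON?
1,260
Word has 7 letters (B=1, A=1, L=2, O=2, N=1). Arrangements: 7!/Π(k!) = 1,260.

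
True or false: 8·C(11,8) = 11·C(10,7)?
True

Explanation: Absorption identity k·C(n,k) = n·C(n-1,k-1). LHS = 8·165 = 1,320; RHS = 11·120 = 1,320.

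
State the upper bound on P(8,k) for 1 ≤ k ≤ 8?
40,320

Reasoning: P(8,k) increases in k, so maximum at k = 8: 8! = 40,320.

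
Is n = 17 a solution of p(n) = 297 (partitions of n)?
Yes

Explanation: Pentagonal recurrence p(n) = p(n−1) + p(n−2) − p(n−5) − p(n−7) + …: p(17) = p(16) + p(15) − p(12) − p(10) + p(5) + p(2) = 231 + 176 − 77 − 42 + 7 + 2 = 297, which equals 297.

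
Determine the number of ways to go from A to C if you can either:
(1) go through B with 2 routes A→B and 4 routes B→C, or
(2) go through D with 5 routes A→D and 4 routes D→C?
28

Solution: Route via B: 2×4=8. Route via D: 5×4=20. Total: 28.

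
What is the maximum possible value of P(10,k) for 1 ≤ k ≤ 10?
3,628,800
P(10,k) increases in k, so maximum at k = 10: 10! = 3,628,800.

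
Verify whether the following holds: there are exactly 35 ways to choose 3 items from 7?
True

C(7,3) = 35.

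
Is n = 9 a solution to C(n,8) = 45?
No

C(9,8) = 9·8·7·6·5·4·3·2/8! = 362,880/40,320 = 9, which does not equal 45.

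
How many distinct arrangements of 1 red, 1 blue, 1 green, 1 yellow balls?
Multinomial: 4!/(1! × 1! × 1! × 1!) = 24.

Answer: 24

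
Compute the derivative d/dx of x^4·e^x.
(4x^3 + x^4)e^x
Product rule: d/dx[x^4]·e^x + x^4·d/dx[e^x] = 4x^{3}e^x + x^4e^x.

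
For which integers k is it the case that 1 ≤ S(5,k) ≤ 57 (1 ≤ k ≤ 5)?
S(5,1)=1; S(5,2)=15; S(5,3)=25; S(5,4)=10; S(5,5)=1. So valid k = 1, 2, 3, 4, 5.

Answer: 1, 2, 3, 4, 5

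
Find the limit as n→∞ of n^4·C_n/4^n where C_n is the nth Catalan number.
∞

Explanation: C_n ~ 4^n/(n^(3/2)√π), so n^4·C_n/4^n ~ n^(4 − 3/2)/√π → ∞.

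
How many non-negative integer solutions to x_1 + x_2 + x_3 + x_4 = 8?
165

C(8+4-1, 4-1) = 165.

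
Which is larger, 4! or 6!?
6!

4!=24, 6!=720. 6! > 4!.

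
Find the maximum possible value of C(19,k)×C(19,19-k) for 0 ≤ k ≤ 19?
8,533,694,884

C(19,k)·C(19,19-k) = C(19,k)², maximised at the centre k = 9: C(19,9)² = 8,533,694,884.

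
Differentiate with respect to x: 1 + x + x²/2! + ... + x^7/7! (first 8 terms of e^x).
1 + x + x²/2! + ... + x^6/6!

Explanation: Differentiating term by term gives the first 7 terms of e^x.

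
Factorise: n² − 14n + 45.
(n − 5)(n − 9)

Explanation: Seek roots whose sum is 14 and product is 45: (5, 9). So n² − 14n + 45 = (n − 5)(n − 9).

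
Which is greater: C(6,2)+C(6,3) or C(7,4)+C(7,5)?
First=35, Second=56.

Answer: C(7,4)+C(7,5)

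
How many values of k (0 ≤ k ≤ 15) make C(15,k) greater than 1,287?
8

Row 15 is unimodal and symmetric about k=15/2. C(15,3)=455 ≤ 1,287; C(15,4)=1,365 > 1,287; by symmetry C(15,k) > 1,287 for k = 4..11. That's 11 - 4 + 1 = 8 values.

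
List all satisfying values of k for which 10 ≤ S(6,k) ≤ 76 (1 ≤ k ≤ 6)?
2, 4, 5
S(6,1)=1; S(6,2)=31; S(6,3)=90; S(6,4)=65; S(6,5)=15; S(6,6)=1. So valid k = 2, 4, 5.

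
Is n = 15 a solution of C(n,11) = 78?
No
C(15,11) = 15·14·13·12·11·10·9·8·7·6·5/11! = 54,486,432,000/39,916,800 = 1,365, which does not equal 78.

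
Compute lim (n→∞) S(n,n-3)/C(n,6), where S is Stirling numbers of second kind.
15

Working:
The leading term of S(n,n-3) as a polynomial in n is (5)!!·C(n,6), so the ratio → (5)!! = 15.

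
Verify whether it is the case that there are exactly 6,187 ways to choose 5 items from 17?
False

C(17,5) = 6,188 ≠ 6187.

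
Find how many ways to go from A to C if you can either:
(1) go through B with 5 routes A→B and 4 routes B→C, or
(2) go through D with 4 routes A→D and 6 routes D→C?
44
Route via B: 5×4=20. Route via D: 4×6=24. Total: 44.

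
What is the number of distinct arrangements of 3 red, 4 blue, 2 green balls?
1,260

Reasoning: Multinomial: 9!/(3! × 4! × 2!) = 1,260.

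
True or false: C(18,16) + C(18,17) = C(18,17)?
False

Explanation: Pascal's identity gives C(19,17) = 171, whereas C(18,17) = 18.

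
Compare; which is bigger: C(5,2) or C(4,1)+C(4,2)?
Equal

Reasoning: By Pascal's identity: C(5,2) = C(4,1)+C(4,2) = 10. Equal.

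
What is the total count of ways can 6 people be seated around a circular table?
120

Circular arrangements: (6-1)! = 120.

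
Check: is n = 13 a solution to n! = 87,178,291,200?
13! = 13·12! = 13·479,001,600 = 6,227,020,800, which does not equal 87,178,291,200.
Final answer: No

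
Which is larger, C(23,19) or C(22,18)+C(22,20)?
C(23,19)

C(23,19)=8,855; C(22,18)+C(22,20)=7,315+231=7,546.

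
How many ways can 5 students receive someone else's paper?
44

Solution: Using D(n) = (n-1)[D(n-1) + D(n-2)]:
D(5) = (5-1) × [D(4) + D(3)]
      = 4 × [9 + 2]
      = 4 × 11
      = 44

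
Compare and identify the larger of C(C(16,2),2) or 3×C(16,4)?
C(C(16,2),2)=7,140, 3×C(16,4)=5,460.
Final answer: C(C(16,2),2)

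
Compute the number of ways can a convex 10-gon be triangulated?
1,430
Using the Catalan number formula: C_n = C(2n, n) / (n+1)
C_8 = C(16, 8) / (8+1)
     = 12870 / 9
     = 1,430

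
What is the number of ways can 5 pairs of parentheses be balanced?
42

Using the Catalan number formula: C_n = C(2n, n) / (n+1)
C_5 = C(10, 5) / (5+1)
     = 252 / 6
     = 42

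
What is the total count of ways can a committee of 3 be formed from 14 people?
C(14,3) = 14! / (3! × (14-3)!)
         = 14! / (3! × 11!)
         = 364
Final answer: 364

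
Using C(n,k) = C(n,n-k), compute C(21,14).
116,280

C(21,14) = C(21,7) = 116,280.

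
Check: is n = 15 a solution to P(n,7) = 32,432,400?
P(15,7) = 15·14·13·12·11·10·9 = 32,432,400, which equals 32,432,400.
Final answer: Yes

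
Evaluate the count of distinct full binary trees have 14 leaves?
742,900
Using the Catalan number formula: C_n = C(2n, n) / (n+1)
C_13 = C(26, 13) / (13+1)
     = 10400600 / 14
     = 742,900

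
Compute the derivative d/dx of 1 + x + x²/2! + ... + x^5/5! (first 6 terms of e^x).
Differentiating term by term gives the first 5 terms of e^x.
Final answer: 1 + x + x²/2! + ... + x^4/4!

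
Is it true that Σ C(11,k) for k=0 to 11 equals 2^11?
True
Binomial theorem: Σ C(11,k) = (1+1)^11 = 2^11 = 2,048; RHS 2^11 = 2,048.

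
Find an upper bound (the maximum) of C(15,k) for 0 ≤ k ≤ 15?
Maximum at k = 7 or k = 8: C(15,7) = 6,435.
Final answer: 6,435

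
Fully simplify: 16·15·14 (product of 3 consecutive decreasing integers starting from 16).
3,360

Explanation: This is P(16,3) = 16!/(13)! = 3,360.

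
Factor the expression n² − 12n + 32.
(n − 4)(n − 8)

Explanation: Seek roots whose sum is 12 and product is 32: (4, 8). So n² − 12n + 32 = (n − 4)(n − 8).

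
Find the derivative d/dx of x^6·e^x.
Product rule: d/dx[x^6]·e^x + x^6·d/dx[e^x] = 6x^{5}e^x + x^6e^x.
Final answer: (6x^5 + x^6)e^x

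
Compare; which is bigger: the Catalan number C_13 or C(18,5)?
C_13

C_13 = C(26,13)/(13+1) = 10,400,600/14 = 742,900; C(18,5) = 8,568.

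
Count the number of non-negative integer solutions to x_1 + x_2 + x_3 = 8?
45
C(8+3-1, 3-1) = 45.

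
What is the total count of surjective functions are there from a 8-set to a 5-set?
126,000

Working:
Onto functions = 5! × S(8,5)
First compute S(8,5) via recurrence:
Using the Stirling recurrence: S(n,k) = k·S(n-1,k) + S(n-1,k-1)
S(8,5) = 5·S(7,5) + S(7,4)
         = 5·140 + 350
         = 700 + 350
         = 1,050
Then: 120 × 1050 = 126,000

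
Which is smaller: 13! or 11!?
11!

Working:
13!=6,227,020,800, 11!=39,916,800. 13! > 11!.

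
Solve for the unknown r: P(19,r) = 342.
P(19,r) = 19·18·…·(19−r+1), a product of r factors. Multiplying down from 19: 19 = 19; 19·18 = 342 ✓ (2 factors). So r = 2.

Answer: 2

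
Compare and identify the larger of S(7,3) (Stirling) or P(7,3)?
S(7,3)

S(7,3) = 3·S(6,3) + S(6,2) = 3·90 + 31 = 301; P(7,3) = 210.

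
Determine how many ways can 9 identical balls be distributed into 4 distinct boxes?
220

Working:
C(9+4-1, 4-1) = C(12, 3) = 220.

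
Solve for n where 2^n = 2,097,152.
21

Solution: 2,097,152 = 1,024 × 1,024 × 2 = 2^10 × 2^10 × 2^1 = 2^21, so n = 21.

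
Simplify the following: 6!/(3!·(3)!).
20

Reasoning: This is C(6,3) = 20.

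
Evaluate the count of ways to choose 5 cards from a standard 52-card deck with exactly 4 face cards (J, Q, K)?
19,800

12 face cards and 40 non-face cards: C(12,4) × C(40,1) = 495 × 40 = 19,800.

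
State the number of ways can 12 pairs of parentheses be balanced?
208,012
Using the Catalan number formula: C_n = C(2n, n) / (n+1)
C_12 = C(24, 12) / (12+1)
     = 2704156 / 13
     = 208,012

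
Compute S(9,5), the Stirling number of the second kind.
6,951

Solution: Using the Stirling recurrence: S(n,k) = k·S(n-1,k) + S(n-1,k-1)
S(9,5) = 5·S(8,5) + S(8,4)
         = 5·1050 + 1701
         = 5250 + 1701
         = 6,951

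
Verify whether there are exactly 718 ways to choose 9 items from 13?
False

C(13,9) = 715 ≠ 718.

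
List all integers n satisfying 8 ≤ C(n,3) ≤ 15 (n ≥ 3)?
5

C(4,3)=4; C(5,3)=10; C(6,3)=20. So valid n = 5.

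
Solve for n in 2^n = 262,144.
18

Explanation: 262,144 = 1,024 × 256 = 2^10 × 2^8 = 2^18, so n = 18.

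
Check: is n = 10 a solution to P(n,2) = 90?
Yes

Explanation: P(10,2) = 10·9 = 90, which equals 90.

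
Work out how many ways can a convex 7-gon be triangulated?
Using the Catalan number formula: C_n = C(2n, n) / (n+1)
C_5 = C(10, 5) / (5+1)
     = 252 / 6
     = 42

Answer: 42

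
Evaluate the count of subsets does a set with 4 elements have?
16

Solution: Each element can be included or excluded: 2^4 = 16.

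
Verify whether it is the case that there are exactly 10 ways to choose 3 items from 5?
True

Explanation: C(5,3) = 10.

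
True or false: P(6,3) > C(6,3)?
P(6,3) = 120 and C(6,3) = 20; P(n,r) = r! × C(n,r) so P > C whenever r ≥ 2.
Final answer: True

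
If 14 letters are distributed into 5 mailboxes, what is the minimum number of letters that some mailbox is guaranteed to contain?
3
Pigeonhole: ⌈14/5⌉ = 3.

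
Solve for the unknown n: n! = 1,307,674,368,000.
15
n! is strictly increasing. 13! = 6,227,020,800, 14! = 87,178,291,200, 15! = 1,307,674,368,000 ✓. So n = 15.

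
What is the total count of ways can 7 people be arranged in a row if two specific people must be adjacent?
1,440

Solution: Treat pair as unit: (7-1)! arrangements × 2 internal orders = 1,440.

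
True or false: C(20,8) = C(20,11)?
False

Solution: C(20,8) = 125,970 but C(20,11) = 167,960; symmetry gives C(20,8) = C(20,12), not C(20,11).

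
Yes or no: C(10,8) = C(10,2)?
Yes
Symmetry C(n,k) = C(n,n-k): C(10,8) = 45 and C(10,2) = 45. Both sides agree, so the statement holds.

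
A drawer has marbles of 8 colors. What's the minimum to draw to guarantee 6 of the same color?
41

Worst case: 5 of each = 40. One more: 41.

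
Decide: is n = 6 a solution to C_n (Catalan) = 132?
Yes

Reasoning: C_6 = C(12,6)/(6+1) = 924/7 = 132, which equals 132.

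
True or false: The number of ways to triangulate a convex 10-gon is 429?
False

Solution: Triangulations of a convex 10-gon are counted by the Catalan number C_8: C_8 = C(16,8)/(8+1) = 12,870/9 = 1,430.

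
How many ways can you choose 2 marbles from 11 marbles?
55

C(11,2) = 11! / (2! × (11-2)!)
         = 11! / (2! × 9!)
         = 55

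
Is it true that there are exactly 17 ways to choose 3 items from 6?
C(6,3) = 20 ≠ 17.

Answer: False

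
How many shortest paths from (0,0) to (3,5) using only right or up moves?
56

Reasoning: Choose 3 rights from 8 moves: C(8,3) = 56.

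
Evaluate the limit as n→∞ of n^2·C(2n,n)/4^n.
∞

Explanation: C(2n,n) ~ 4^n/√(πn), so n^2·C(2n,n)/4^n ~ n^(2 − 1/2)/√π → ∞.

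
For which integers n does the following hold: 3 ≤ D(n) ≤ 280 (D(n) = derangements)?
4, 5, 6

Solution: Using D(n) = (n−1)[D(n−1) + D(n−2)] with D(1)=0, D(2)=1: D(3)=2; D(4)=9; D(5)=44; D(6)=265; D(7)=1,854. So valid n = 4, 5, 6.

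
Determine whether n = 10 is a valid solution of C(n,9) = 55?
No

Working:
C(10,9) = 10·9·8·7·6·5·4·3·2/9! = 3,628,800/362,880 = 10, which does not equal 55.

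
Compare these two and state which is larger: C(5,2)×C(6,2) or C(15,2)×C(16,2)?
C(15,2)×C(16,2)

Explanation: C(5,2)×C(6,2)=150, C(15,2)×C(16,2)=12,600.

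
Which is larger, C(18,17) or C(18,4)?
C(18,4)

C(18,17)=18, C(18,4)=3,060.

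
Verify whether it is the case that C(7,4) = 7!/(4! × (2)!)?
False
The correct denominator is 4!×3!, giving C(7,4) = 35; the stated RHS is 7!/(4!×2!) = 105 ≠ 35, so the statement does not hold.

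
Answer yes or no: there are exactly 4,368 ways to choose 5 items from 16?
Yes

C(16,5) = 4,368.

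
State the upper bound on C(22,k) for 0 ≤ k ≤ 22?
705,432

Reasoning: Maximum at k = 11: C(22,11) = 705,432.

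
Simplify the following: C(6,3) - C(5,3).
10

Solution: C(6,3) - C(5,3) = C(5,2) = 10.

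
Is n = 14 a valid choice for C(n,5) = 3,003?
No

C(14,5) = 14·13·12·11·10/5! = 240,240/120 = 2,002, which does not equal 3,003.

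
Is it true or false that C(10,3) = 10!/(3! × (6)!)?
False

Reasoning: The correct denominator is 3!×7!, giving C(10,3) = 120; the stated RHS is 10!/(3!×6!) = 840 ≠ 120, so the statement does not hold.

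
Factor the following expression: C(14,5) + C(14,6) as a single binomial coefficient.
By Pascal's identity: C(14,5) + C(14,6) = C(15,6) = 5,005.
Final answer: C(15,6)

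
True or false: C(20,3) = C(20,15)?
C(20,3) = 1,140 but C(20,15) = 15,504; symmetry gives C(20,3) = C(20,17), not C(20,15).
Final answer: False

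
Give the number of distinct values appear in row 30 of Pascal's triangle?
16

Working:
Row 30 has entries C(30,0)..C(30,30); by symmetry C(30,k)=C(30,30-k), giving 16 distinct values.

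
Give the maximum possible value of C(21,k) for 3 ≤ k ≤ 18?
352,716

Working:
C(21,k) is maximised at the centre of the row: C(21,10) = 352,716.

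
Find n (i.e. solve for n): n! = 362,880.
9

Reasoning: n! is strictly increasing. 7! = 5,040, 8! = 40,320, 9! = 362,880 ✓. So n = 9.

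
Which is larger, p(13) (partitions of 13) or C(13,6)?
Pentagonal recurrence p(n) = p(n−1) + p(n−2) − p(n−5) − p(n−7) + …: p(13) = p(12) + p(11) − p(8) − p(6) + p(1) = 77 + 56 − 22 − 11 + 1 = 101; C(13,6) = 1,716.
Final answer: C(13,6)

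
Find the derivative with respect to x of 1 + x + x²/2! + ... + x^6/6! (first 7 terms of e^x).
1 + x + x²/2! + ... + x^5/5!

Differentiating term by term gives the first 6 terms of e^x.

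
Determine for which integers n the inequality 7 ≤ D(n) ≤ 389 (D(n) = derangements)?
4, 5, 6

Using D(n) = (n−1)[D(n−1) + D(n−2)] with D(1)=0, D(2)=1: D(3)=2; D(4)=9; D(5)=44; D(6)=265; D(7)=1,854. So valid n = 4, 5, 6.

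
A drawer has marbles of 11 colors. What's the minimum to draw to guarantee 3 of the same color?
Worst case: 2 of each = 22. One more: 23.
Final answer: 23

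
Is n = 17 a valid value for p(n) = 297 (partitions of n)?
Yes

Explanation: Pentagonal recurrence p(n) = p(n−1) + p(n−2) − p(n−5) − p(n−7) + …: p(17) = p(16) + p(15) − p(12) − p(10) + p(5) + p(2) = 231 + 176 − 77 − 42 + 7 + 2 = 297, which equals 297.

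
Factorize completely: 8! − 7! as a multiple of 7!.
7 × 7! = 35,280
8! − 7! = 8·7! − 7! = (8 − 1)·7! = 7 × 7! = 35,280.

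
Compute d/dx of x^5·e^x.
(5x^4 + x^5)e^x

Product rule: d/dx[x^5]·e^x + x^5·d/dx[e^x] = 5x^{4}e^x + x^5e^x.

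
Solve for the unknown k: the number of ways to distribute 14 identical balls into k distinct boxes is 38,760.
Stars and bars: the count is C(14+k−1, k−1), increasing in k. k=5: C(18,4) = 3,060, k=6: C(19,5) = 11,628, k=7: C(20,6) = 38,760 ✓. So k = 7.

Answer: 7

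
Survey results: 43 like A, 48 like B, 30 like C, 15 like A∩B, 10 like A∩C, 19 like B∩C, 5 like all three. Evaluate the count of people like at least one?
82

|A∪B∪C| = 43+48+30-15-10-19+5 = 82.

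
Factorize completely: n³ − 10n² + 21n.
n³ − 10n² + 21n = n(n² − 10n + 21) = n(n − 3)(n − 7).

Answer: n(n − 3)(n − 7)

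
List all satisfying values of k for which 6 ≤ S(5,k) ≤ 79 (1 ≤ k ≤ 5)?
S(5,1)=1; S(5,2)=15; S(5,3)=25; S(5,4)=10; S(5,5)=1. So valid k = 2, 3, 4.

Answer: 2, 3, 4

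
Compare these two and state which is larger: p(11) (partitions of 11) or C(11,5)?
Pentagonal recurrence p(n) = p(n−1) + p(n−2) − p(n−5) − p(n−7) + …: p(11) = p(10) + p(9) − p(6) − p(4) = 42 + 30 − 11 − 5 = 56; C(11,5) = 462.

Answer: C(11,5)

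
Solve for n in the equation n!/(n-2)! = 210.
15

Working:
n!/(n-2)! = n×(n-1), a product of 2 consecutive integers ≈ (n−0.5)^2. 210^(1/2) + 0.5 ≈ 15.0; check n = 15: 15×14 = 210 ✓. So n = 15.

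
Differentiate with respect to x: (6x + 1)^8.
48(6x + 1)^7
Chain rule: 8(6x+1)^{7} × 6 = 48(6x+1)^{7}.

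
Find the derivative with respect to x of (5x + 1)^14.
70(5x + 1)^13

Chain rule: 14(5x+1)^{13} × 5 = 70(5x+1)^{13}.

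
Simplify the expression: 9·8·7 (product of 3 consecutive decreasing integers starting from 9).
504

Working:
This is P(9,3) = 9!/(6)! = 504.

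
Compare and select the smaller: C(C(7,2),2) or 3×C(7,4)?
3×C(7,4)

Working:
C(C(7,2),2)=210, 3×C(7,4)=105.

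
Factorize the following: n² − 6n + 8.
(n − 2)(n − 4)
Seek roots whose sum is 6 and product is 8: (2, 4). So n² − 6n + 8 = (n − 2)(n − 4).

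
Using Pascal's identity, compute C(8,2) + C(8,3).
84

C(8,2) + C(8,3) = C(9,3) = 84.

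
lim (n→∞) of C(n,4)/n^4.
1/24

Solution: C(n,4) ≈ n^4/4! for large n. Limit = 1/4! = 1/24.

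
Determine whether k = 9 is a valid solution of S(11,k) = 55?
No
S(11,9) = 9·S(10,9) + S(10,8) = 9·45 + 750 = 1,155, which does not equal 55.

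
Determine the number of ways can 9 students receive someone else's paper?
133,496
Using D(n) = (n-1)[D(n-1) + D(n-2)]:
D(9) = (9-1) × [D(8) + D(7)]
      = 8 × [14833 + 1854]
      = 8 × 16687
      = 133,496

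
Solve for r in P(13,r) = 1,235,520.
P(13,r) = 13·12·…·(13−r+1), a product of r factors. Multiplying down from 13: 13 = 13; 13·12 = 156; 13·12·11 = 1,716; 13·12·11·10 = 17,160; 13·12·11·10·9 = 154,440; 13·12·11·10·9·8 = 1,235,520 ✓ (6 factors). So r = 6.
Final answer: 6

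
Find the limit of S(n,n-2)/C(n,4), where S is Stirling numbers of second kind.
The leading term of S(n,n-2) as a polynomial in n is (3)!!·C(n,4), so the ratio → (3)!! = 3.

Answer: 3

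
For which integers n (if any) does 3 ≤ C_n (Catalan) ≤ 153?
3, 4, 5, 6

Working:
C_2=2; C_3=5; C_4=14; C_5=42; C_6=132; C_7=429. So valid n = 3, 4, 5, 6.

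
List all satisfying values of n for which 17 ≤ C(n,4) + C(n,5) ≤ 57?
C(5,4)+C(5,5)=6; C(6,4)+C(6,5)=21; C(7,4)+C(7,5)=56; C(8,4)+C(8,5)=126. So valid n = 6, 7.

Answer: 6, 7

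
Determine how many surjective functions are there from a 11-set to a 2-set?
Onto functions = 2! × S(11,2)
First compute S(11,2) via recurrence:
Using the Stirling recurrence: S(n,k) = k·S(n-1,k) + S(n-1,k-1)
S(11,2) = 2·S(10,2) + S(10,1)
         = 2·511 + 1
         = 1022 + 1
         = 1,023
Then: 2 × 1023 = 2,046
Final answer: 2,046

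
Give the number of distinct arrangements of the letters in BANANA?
60
Word has 6 letters (B=1, A=3, N=2). Arrangements: 6!/Π(k!) = 60.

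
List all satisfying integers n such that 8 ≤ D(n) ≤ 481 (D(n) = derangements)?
4, 5, 6

Reasoning: Using D(n) = (n−1)[D(n−1) + D(n−2)] with D(1)=0, D(2)=1: D(3)=2; D(4)=9; D(5)=44; D(6)=265; D(7)=1,854. So valid n = 4, 5, 6.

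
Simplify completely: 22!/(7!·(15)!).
170,544

This is C(22,7) = 170,544.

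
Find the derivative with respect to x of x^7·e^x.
(7x^6 + x^7)e^x

Product rule: d/dx[x^7]·e^x + x^7·d/dx[e^x] = 7x^{6}e^x + x^7e^x.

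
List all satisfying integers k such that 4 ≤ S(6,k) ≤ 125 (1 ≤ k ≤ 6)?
S(6,1)=1; S(6,2)=31; S(6,3)=90; S(6,4)=65; S(6,5)=15; S(6,6)=1. So valid k = 2, 3, 4, 5.
Final answer: 2, 3, 4, 5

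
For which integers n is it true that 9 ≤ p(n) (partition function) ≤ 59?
6, 7, 8, 9, 10, 11

Reasoning: Tabulating p(n) via p(n) = p(n−1) + p(n−2) − p(n−5) − p(n−7) + …: p(5)=7; p(6)=11; p(7)=15; p(8)=22; p(9)=30; p(10)=42; p(11)=56; p(12)=77. So valid n = 6, 7, 8, 9, 10, 11.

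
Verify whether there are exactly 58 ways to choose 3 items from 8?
False
C(8,3) = 56 ≠ 58.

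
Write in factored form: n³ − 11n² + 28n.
n(n − 4)(n − 7)
n³ − 11n² + 28n = n(n² − 11n + 28) = n(n − 4)(n − 7).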